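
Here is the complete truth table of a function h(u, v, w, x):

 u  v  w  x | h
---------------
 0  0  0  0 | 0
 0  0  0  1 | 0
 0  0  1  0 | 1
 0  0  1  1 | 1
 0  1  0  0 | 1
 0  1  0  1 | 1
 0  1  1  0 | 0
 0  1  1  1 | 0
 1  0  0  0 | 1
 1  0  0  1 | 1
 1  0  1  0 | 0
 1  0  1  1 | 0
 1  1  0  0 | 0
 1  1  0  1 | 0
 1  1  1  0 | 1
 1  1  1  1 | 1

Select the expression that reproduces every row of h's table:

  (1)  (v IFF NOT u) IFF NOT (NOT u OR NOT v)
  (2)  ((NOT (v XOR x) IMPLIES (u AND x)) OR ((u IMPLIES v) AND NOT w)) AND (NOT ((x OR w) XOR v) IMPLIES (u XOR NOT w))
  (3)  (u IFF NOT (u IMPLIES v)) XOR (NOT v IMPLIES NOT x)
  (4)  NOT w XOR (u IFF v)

(1) disagrees with h on (0,0,0,0) (formula → 1, table → 0); rule it out.
(2) disagrees with h on (0,0,0,0) (formula → 1, table → 0); rule it out.
(3) disagrees with h on (0,0,0,1) (formula → 1, table → 0); rule it out.
(4) is the remaining candidate, and it agrees with h on all 16 inputs.

4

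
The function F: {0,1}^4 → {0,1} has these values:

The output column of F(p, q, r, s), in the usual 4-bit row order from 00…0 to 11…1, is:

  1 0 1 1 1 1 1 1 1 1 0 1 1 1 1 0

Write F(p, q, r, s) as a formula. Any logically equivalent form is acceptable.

The 0-rows are (0,0,0,1), (1,0,1,0), (1,1,1,1). Take each as a conjunction (¬p·¬q·¬r·s, p·¬q·r·¬s, p·q·r·s), form their disjunction, and complement — that gives a formula that is 1 everywhere F is.

F(p, q, r, s) = NOT (((((NOT p AND NOT q) AND NOT r) AND s) OR (((p AND NOT q) AND r) AND NOT s)) OR (((p AND q) AND r) AND s))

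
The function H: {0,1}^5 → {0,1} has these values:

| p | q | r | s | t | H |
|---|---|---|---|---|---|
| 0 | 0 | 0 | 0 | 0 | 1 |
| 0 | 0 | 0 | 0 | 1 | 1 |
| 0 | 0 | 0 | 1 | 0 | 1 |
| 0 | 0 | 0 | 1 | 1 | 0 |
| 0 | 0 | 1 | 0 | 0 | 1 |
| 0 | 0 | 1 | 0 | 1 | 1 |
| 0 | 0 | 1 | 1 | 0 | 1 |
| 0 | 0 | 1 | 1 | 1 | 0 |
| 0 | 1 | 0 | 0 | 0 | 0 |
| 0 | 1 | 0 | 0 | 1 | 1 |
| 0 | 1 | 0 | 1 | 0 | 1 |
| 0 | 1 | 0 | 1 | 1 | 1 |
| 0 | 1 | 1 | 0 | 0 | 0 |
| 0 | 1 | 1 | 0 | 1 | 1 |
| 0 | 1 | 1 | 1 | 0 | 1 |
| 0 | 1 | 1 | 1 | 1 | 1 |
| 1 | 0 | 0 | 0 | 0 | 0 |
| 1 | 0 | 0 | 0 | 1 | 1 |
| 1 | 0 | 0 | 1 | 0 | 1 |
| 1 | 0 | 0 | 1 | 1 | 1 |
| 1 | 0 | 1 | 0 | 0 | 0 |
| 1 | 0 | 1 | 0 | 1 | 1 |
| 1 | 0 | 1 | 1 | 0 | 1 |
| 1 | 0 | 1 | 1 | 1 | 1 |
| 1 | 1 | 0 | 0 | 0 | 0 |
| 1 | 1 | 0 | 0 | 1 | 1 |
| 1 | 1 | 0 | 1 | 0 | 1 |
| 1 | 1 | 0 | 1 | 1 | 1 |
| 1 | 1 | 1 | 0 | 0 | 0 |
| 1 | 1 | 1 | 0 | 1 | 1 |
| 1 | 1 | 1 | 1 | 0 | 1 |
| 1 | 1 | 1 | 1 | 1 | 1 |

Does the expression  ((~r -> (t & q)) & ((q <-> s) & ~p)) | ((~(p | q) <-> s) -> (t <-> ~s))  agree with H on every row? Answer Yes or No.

Yes

Evaluate ((~r -> (t & q)) & ((q <-> s) & ~p)) | ((~(p | q) <-> s) -> (t <-> ~s)) on each row and compare to H:
  p=0, q=0, r=0, s=0, t=0: formula gives 1, H = 1 ✓
  p=0, q=0, r=0, s=0, t=1: formula gives 1, H = 1 ✓
  p=0, q=0, r=0, s=1, t=0: formula gives 1, H = 1 ✓
  p=0, q=0, r=0, s=1, t=1: formula gives 0, H = 0 ✓
  … (the remaining 28 rows also agree.)
No disagreement on any input; they are logically equivalent.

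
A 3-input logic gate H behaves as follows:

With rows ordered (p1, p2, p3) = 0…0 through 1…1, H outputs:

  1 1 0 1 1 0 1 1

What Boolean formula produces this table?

H(p1, p2, p3) = NOT (((NOT p1 AND p2) AND NOT p3) OR ((p1 AND NOT p2) AND p3))

H is 0 on only 2 rows — (0,1,0), (1,0,1). Writing each as a minterm (¬p1·p2·¬p3, p1·¬p2·p3) and OR-ing them characterizes exactly where H=0, so H is the negation of that disjunction.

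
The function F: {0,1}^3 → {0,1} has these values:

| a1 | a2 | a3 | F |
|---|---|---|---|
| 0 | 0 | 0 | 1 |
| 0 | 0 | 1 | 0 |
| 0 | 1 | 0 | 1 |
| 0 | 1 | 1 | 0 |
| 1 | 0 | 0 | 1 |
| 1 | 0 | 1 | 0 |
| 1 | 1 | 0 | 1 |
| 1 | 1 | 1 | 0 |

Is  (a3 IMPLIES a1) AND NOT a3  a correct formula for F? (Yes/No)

Yes

Evaluate (a3 IMPLIES a1) AND NOT a3 on each row and compare to F:
  a1=0, a2=0, a3=0: formula gives 1, F = 1 ✓
  a1=0, a2=0, a3=1: formula gives 0, F = 0 ✓
  a1=0, a2=1, a3=0: formula gives 1, F = 1 ✓
  a1=0, a2=1, a3=1: formula gives 0, F = 0 ✓
  a1=1, a2=0, a3=0: formula gives 1, F = 1 ✓
  … (the remaining 3 rows also agree.)
No disagreement on any input; they are logically equivalent.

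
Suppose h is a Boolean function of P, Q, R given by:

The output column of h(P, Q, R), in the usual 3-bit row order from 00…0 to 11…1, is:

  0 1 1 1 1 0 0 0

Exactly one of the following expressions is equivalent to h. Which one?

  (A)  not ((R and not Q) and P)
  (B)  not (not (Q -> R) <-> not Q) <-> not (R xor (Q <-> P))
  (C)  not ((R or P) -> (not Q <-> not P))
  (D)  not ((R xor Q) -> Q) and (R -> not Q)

B

(A) fails at (0,0,0): the formula yields 1, h is 0.
(C) fails at (0,0,1): the formula yields 0, h is 1.
(D) fails at (0,1,0): the formula yields 0, h is 1.
That leaves (B). Evaluating it on every row reproduces the table of h exactly.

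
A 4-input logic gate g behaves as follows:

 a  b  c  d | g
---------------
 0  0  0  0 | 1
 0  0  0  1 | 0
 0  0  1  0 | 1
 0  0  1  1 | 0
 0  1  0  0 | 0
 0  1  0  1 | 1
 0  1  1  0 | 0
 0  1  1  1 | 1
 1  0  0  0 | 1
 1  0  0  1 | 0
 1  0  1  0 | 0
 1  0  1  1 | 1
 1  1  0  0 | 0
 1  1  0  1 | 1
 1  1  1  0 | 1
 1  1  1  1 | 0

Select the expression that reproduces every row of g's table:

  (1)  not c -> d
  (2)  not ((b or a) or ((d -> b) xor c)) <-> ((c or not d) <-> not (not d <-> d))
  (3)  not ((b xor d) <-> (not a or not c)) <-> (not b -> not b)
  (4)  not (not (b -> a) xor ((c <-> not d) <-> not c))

3

(1) disagrees with g on (0,0,0,0) (formula → 0, table → 1); rule it out.
(2) disagrees with g on (0,0,0,0) (formula → 0, table → 1); rule it out.
(4) disagrees with g on (1,0,1,0) (formula → 1, table → 0); rule it out.
Only (3) survives; checking it on all 16 rows confirms it matches g.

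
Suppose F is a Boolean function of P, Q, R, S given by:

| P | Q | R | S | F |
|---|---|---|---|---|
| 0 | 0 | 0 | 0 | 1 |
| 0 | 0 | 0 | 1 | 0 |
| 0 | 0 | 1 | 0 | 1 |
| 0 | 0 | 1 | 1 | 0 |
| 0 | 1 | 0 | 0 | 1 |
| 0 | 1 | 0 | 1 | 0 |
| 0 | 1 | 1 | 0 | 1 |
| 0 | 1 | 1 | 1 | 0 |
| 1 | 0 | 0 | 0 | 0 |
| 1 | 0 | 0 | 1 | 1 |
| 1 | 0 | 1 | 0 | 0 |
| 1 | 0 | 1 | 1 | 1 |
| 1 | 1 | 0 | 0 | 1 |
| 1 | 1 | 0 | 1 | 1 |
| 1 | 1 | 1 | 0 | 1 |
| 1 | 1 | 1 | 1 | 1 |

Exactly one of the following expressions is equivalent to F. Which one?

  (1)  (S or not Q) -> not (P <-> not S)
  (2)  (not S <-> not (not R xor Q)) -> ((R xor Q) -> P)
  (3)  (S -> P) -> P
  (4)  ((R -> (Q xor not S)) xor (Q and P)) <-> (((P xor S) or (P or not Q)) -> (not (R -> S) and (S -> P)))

1

(2): at (0,0,0,1) it gives 1, but F = 0 — eliminated.
(3): at (0,0,0,0) it gives 0, but F = 1 — eliminated.
(4): at (0,0,0,0) it gives 0, but F = 1 — eliminated.
Only (1) survives; checking it on all 16 rows confirms it matches F.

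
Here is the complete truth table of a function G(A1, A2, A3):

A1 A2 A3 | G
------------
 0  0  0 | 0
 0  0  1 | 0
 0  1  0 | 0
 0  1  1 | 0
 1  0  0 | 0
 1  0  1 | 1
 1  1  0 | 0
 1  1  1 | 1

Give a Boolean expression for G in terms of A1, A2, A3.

G=1 on 2 inputs: (1,0,1), (1,1,1). Reading each as a conjunction of literals (A1·¬A2·A3, A1·A2·A3) and taking the OR gives the canonical DNF.

G(A1, A2, A3) = ((A1 & ~A2) & A3) | ((A1 & A2) & A3)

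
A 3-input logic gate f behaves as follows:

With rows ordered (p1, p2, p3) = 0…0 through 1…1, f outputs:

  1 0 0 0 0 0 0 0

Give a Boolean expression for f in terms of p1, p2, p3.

The output is 1 only when every input is 0 — NOR of all inputs.

f(p1, p2, p3) = not ((p1 or p2) or p3)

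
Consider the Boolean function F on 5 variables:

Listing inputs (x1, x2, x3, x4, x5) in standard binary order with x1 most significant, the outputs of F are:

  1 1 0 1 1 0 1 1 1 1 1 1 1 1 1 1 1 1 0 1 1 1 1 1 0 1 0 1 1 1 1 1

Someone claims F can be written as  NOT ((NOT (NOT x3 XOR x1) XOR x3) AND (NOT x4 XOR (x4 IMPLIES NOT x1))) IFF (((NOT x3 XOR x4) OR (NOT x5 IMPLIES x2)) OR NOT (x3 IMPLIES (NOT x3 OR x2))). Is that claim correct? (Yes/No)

No

Test each input against both F and the formula:
  x1=0, x2=0, x3=0, x4=0, x5=0: formula gives 1, F = 1 ✓
  x1=0, x2=0, x3=0, x4=0, x5=1: formula gives 1, F = 1 ✓
  x1=0, x2=0, x3=0, x4=1, x5=0: formula gives 0, F = 0 ✓
  x1=0, x2=0, x3=0, x4=1, x5=1: formula gives 1, F = 1 ✓
  …
  x1=0, x2=0, x3=1, x4=0, x5=1: formula gives 1, but F = 0 ✗
A single disagreement suffices: at (0,0,1,0,1) they differ, so the formula does not compute F.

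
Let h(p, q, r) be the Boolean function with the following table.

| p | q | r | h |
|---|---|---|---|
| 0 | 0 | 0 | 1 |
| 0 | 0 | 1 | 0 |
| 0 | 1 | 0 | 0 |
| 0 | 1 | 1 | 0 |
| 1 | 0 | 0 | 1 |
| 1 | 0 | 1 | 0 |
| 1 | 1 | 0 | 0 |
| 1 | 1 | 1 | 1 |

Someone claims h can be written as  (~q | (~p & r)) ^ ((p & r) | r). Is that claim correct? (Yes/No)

Check the formula against h row by row:
  p=0, q=0, r=0: formula gives 1, h = 1 ✓
  p=0, q=0, r=1: formula gives 0, h = 0 ✓
  p=0, q=1, r=0: formula gives 0, h = 0 ✓
  p=0, q=1, r=1: formula gives 0, h = 0 ✓
  p=1, q=0, r=0: formula gives 1, h = 1 ✓
  …and likewise for the remaining 3 rows.
All 8 rows match — the expression computes h exactly.

Yes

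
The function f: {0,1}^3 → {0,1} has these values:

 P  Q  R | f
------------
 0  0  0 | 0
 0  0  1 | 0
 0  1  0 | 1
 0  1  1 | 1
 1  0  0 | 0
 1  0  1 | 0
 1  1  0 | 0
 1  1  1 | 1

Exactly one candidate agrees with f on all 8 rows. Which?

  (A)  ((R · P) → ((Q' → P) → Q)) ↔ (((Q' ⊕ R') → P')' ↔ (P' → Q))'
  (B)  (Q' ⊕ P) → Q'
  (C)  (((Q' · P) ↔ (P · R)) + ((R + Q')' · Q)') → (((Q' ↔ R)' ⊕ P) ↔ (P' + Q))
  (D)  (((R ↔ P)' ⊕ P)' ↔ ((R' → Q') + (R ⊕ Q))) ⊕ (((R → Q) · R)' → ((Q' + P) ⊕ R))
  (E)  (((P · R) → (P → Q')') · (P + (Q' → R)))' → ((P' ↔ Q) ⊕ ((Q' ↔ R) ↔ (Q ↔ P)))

(A) fails at (1,0,0): the formula yields 1, f is 0.
(B) fails at (0,0,0): the formula yields 1, f is 0.
(C) fails at (0,0,0): the formula yields 1, f is 0.
(E) fails at (0,0,1): the formula yields 1, f is 0.
(D) is the remaining candidate, and it agrees with f on all 8 inputs.

D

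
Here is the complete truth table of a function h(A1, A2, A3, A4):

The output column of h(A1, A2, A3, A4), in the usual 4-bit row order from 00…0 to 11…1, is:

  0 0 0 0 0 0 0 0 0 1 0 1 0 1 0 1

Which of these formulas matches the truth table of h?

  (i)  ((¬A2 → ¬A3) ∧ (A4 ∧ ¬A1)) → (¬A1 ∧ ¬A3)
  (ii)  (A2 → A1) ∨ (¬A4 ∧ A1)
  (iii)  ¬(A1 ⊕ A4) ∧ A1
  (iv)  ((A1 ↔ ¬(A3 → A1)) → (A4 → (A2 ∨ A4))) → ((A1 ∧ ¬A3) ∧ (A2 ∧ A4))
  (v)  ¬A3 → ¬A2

iii

(i): at (0,0,0,0) it gives 1, but h = 0 — eliminated.
(ii): at (0,0,0,0) it gives 1, but h = 0 — eliminated.
(iv): at (1,0,0,1) it gives 0, but h = 1 — eliminated.
(v): at (0,0,0,0) it gives 1, but h = 0 — eliminated.
Only (iii) survives; checking it on all 16 rows confirms it matches h.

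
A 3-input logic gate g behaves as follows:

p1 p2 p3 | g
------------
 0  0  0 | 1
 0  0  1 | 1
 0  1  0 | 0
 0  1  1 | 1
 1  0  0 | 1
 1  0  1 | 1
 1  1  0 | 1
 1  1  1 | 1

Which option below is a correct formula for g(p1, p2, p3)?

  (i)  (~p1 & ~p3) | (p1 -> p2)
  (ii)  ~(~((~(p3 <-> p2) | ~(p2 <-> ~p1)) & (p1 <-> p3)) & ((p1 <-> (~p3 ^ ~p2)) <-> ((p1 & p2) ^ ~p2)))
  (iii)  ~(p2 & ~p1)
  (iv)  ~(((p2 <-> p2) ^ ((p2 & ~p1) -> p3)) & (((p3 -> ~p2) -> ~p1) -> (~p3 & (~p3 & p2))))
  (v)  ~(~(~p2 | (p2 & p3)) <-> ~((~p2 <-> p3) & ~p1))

iv

(i): at (0,1,0) it gives 1, but g = 0 — eliminated.
(ii): at (0,1,0) it gives 1, but g = 0 — eliminated.
(iii): at (0,1,1) it gives 0, but g = 1 — eliminated.
(v): at (0,0,1) it gives 0, but g = 1 — eliminated.
(iv) is the remaining candidate, and it agrees with g on all 8 inputs.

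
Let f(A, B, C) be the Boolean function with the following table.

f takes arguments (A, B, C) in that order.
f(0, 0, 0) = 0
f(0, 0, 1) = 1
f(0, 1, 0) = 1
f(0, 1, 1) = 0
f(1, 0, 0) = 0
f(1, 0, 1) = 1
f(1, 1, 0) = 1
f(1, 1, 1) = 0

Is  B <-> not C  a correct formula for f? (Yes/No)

Test each input against both f and the formula:
  A=0, B=0, C=0: formula gives 0, f = 0 ✓
  A=0, B=0, C=1: formula gives 1, f = 1 ✓
  A=0, B=1, C=0: formula gives 1, f = 1 ✓
  A=0, B=1, C=1: formula gives 0, f = 0 ✓
  A=1, B=0, C=0: formula gives 0, f = 0 ✓
  …and likewise for the remaining 3 rows.
Every row agrees, so the formula is equivalent.

Yes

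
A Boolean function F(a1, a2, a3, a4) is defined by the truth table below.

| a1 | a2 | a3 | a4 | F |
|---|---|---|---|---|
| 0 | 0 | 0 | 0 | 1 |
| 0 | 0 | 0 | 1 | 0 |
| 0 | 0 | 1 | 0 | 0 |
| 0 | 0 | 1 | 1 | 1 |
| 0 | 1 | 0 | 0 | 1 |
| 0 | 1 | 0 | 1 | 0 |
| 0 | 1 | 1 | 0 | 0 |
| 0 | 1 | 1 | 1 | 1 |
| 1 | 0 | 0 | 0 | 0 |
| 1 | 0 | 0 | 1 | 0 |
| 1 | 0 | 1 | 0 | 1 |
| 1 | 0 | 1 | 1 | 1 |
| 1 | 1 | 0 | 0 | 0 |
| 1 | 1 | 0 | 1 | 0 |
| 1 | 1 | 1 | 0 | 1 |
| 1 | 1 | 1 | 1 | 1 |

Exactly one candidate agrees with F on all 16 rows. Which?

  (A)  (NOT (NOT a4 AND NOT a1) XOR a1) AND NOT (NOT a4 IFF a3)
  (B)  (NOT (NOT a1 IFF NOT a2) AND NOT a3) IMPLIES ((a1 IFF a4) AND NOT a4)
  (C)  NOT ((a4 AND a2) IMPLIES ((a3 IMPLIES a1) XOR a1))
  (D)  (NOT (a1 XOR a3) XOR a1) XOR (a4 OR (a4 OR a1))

(A): at (0,0,0,0) it gives 0, but F = 1 — eliminated.
(B): at (0,0,0,1) it gives 1, but F = 0 — eliminated.
(C): at (0,0,0,0) it gives 0, but F = 1 — eliminated.
Only (D) survives; checking it on all 16 rows confirms it matches F.

D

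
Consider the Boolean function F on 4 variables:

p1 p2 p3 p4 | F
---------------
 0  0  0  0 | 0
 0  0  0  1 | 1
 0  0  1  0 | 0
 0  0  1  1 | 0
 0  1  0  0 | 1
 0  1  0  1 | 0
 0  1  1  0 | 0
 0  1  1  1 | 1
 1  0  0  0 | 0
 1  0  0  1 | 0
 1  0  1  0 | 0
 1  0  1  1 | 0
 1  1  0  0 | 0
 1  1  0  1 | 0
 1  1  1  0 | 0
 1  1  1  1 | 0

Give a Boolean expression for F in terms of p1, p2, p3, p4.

F(p1, p2, p3, p4) = ((((¬p1 ∧ ¬p2) ∧ ¬p3) ∧ p4) ∨ (((¬p1 ∧ p2) ∧ ¬p3) ∧ ¬p4)) ∨ (((¬p1 ∧ p2) ∧ p3) ∧ p4)

Collect the rows where F=1 — (0,0,0,1), (0,1,0,0), (0,1,1,1) — and write one minterm per row: ¬p1·¬p2·¬p3·p4, ¬p1·p2·¬p3·¬p4, ¬p1·p2·p3·p4. Their union (logical OR) reproduces the table exactly.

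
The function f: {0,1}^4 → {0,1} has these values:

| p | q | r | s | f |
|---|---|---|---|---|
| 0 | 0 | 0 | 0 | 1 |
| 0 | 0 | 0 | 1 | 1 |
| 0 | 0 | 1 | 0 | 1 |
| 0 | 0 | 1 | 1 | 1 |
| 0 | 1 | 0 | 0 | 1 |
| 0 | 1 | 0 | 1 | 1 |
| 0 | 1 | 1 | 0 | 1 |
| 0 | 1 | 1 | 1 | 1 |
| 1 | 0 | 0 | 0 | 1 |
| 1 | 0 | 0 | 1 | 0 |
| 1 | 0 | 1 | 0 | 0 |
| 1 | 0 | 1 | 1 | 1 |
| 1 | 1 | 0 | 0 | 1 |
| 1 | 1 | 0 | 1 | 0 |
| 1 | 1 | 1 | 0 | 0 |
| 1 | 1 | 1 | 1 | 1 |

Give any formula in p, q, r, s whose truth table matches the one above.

f(p, q, r, s) = ¬((((((p ∧ ¬q) ∧ ¬r) ∧ s) ∨ (((p ∧ ¬q) ∧ r) ∧ ¬s)) ∨ (((p ∧ q) ∧ ¬r) ∧ s)) ∨ (((p ∧ q) ∧ r) ∧ ¬s))

There are just 4 zero rows: (1,0,0,1), (1,0,1,0), (1,1,0,1), (1,1,1,0). Their minterms are p·¬q·¬r·s, p·¬q·r·¬s, p·q·¬r·s, p·q·r·¬s; the OR of those covers precisely the 0-outputs, and negating it yields f.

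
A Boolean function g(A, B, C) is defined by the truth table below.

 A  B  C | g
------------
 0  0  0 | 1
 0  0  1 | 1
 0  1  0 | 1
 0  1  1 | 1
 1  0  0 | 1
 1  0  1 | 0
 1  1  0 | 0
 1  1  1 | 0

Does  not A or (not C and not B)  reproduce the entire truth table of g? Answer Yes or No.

Test each input against both g and the formula:
  A=0, B=0, C=0: formula gives 1, g = 1 ✓
  A=0, B=0, C=1: formula gives 1, g = 1 ✓
  A=0, B=1, C=0: formula gives 1, g = 1 ✓
  A=0, B=1, C=1: formula gives 1, g = 1 ✓
  A=1, B=0, C=0: formula gives 1, g = 1 ✓
  …and likewise for the remaining 3 rows.
No disagreement on any input; they are logically equivalent.

Yes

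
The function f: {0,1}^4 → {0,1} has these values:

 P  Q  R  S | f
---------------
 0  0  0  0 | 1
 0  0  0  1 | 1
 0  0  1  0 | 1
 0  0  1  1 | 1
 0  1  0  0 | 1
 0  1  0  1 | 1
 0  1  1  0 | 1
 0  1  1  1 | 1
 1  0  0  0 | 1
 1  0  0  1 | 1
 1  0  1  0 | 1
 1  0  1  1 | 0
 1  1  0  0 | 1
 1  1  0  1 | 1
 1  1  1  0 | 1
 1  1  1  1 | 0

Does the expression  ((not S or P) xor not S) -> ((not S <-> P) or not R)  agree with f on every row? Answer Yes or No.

Check the formula against f row by row:
  P=0, Q=0, R=0, S=0: formula gives 1, f = 1 ✓
  P=0, Q=0, R=0, S=1: formula gives 1, f = 1 ✓
  P=0, Q=0, R=1, S=0: formula gives 1, f = 1 ✓
  P=0, Q=0, R=1, S=1: formula gives 1, f = 1 ✓
  …and likewise for the remaining 12 rows.
Every row agrees, so the formula is equivalent.

Yes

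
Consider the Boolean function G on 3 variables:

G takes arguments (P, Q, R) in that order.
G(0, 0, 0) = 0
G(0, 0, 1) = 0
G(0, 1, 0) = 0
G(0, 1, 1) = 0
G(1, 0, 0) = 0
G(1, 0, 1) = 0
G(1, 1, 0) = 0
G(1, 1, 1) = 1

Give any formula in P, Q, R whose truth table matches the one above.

The output is 1 only when every input is 1 — the AND of all inputs.

G(P, Q, R) = (P & Q) & R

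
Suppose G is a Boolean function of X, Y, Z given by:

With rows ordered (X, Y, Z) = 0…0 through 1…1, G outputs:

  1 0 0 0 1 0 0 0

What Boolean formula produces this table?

G(X, Y, Z) = ((¬X ∧ ¬Y) ∧ ¬Z) ∨ ((X ∧ ¬Y) ∧ ¬Z)

G=1 on 2 inputs: (0,0,0), (1,0,0). Reading each as a conjunction of literals (¬X·¬Y·¬Z, X·¬Y·¬Z) and taking the OR gives the canonical DNF.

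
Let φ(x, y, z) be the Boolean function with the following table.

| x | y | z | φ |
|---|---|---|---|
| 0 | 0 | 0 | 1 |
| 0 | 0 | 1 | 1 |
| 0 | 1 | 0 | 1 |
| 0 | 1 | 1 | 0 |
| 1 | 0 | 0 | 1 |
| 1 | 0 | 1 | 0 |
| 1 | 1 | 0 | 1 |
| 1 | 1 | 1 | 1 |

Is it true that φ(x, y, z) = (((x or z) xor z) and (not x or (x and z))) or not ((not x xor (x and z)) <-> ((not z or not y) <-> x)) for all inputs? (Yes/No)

Check the formula against φ row by row:
  x=0, y=0, z=0: formula gives 1, φ = 1 ✓
  x=0, y=0, z=1: formula gives 1, φ = 1 ✓
  x=0, y=1, z=0: formula gives 1, φ = 1 ✓
  x=0, y=1, z=1: formula gives 0, φ = 0 ✓
  x=1, y=0, z=0: formula gives 1, φ = 1 ✓
  … (the remaining 3 rows also agree.)
Every row agrees, so the formula is equivalent.

Yes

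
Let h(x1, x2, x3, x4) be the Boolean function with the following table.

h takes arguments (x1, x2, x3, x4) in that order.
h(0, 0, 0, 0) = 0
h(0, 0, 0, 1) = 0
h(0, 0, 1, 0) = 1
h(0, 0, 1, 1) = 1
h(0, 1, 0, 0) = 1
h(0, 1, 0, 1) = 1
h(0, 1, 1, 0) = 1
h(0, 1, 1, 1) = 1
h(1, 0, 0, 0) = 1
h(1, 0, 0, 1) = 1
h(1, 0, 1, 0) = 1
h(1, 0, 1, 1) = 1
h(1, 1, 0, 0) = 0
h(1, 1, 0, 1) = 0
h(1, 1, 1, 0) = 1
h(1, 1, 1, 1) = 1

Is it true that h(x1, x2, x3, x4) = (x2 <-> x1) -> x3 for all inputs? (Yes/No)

Yes

Evaluate (x2 <-> x1) -> x3 on each row and compare to h:
  x1=0, x2=0, x3=0, x4=0: formula gives 0, h = 0 ✓
  x1=0, x2=0, x3=0, x4=1: formula gives 0, h = 0 ✓
  x1=0, x2=0, x3=1, x4=0: formula gives 1, h = 1 ✓
  x1=0, x2=0, x3=1, x4=1: formula gives 1, h = 1 ✓
  …and likewise for the remaining 12 rows.
No disagreement on any input; they are logically equivalent.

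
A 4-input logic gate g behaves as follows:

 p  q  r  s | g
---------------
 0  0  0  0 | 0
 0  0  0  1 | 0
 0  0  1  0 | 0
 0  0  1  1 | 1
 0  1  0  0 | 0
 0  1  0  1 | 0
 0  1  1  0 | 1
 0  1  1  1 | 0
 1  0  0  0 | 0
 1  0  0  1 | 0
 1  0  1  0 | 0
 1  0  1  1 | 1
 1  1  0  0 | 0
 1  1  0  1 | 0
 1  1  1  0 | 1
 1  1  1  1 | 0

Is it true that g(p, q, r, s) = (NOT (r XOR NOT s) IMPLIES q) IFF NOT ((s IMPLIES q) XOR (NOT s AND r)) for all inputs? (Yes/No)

Evaluate (NOT (r XOR NOT s) IMPLIES q) IFF NOT ((s IMPLIES q) XOR (NOT s AND r)) on each row and compare to g:
  p=0, q=0, r=0, s=0: formula gives 0, g = 0 ✓
  p=0, q=0, r=0, s=1: formula gives 0, g = 0 ✓
  p=0, q=0, r=1, s=0: formula gives 0, g = 0 ✓
  p=0, q=0, r=1, s=1: formula gives 1, g = 1 ✓
  …and likewise for the remaining 12 rows.
All 16 rows match — the expression computes g exactly.

Yes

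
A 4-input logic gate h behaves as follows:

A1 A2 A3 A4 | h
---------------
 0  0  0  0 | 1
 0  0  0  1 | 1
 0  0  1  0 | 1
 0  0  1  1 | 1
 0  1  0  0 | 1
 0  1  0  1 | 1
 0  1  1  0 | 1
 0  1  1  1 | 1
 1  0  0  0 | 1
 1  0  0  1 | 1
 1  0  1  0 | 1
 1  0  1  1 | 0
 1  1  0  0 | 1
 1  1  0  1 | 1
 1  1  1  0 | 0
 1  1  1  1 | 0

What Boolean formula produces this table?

h(A1, A2, A3, A4) = NOT (((((A1 AND NOT A2) AND A3) AND A4) OR (((A1 AND A2) AND A3) AND NOT A4)) OR (((A1 AND A2) AND A3) AND A4))

h is 0 on only 3 rows — (1,0,1,1), (1,1,1,0), (1,1,1,1). Writing each as a minterm (A1·¬A2·A3·A4, A1·A2·A3·¬A4, A1·A2·A3·A4) and OR-ing them characterizes exactly where h=0, so h is the negation of that disjunction.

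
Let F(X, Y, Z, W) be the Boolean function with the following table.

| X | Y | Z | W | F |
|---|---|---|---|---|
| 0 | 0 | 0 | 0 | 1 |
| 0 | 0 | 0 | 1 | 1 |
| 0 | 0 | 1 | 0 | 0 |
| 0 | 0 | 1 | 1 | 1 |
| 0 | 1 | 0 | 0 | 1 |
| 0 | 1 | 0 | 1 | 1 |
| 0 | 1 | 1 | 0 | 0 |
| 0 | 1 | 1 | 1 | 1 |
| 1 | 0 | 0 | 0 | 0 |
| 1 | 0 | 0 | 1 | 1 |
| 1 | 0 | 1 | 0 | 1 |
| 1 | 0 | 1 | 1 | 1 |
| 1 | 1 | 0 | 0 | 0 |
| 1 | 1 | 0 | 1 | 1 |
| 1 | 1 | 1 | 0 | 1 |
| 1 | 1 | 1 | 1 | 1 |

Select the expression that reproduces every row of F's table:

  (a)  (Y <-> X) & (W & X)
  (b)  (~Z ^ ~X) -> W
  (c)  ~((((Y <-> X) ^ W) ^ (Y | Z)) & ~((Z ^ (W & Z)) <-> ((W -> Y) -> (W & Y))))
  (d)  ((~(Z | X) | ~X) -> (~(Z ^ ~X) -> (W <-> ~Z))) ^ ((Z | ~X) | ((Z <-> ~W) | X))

(a): at (0,0,0,0) it gives 0, but F = 1 — eliminated.
(c): at (0,0,1,0) it gives 1, but F = 0 — eliminated.
(d): at (0,0,0,0) it gives 0, but F = 1 — eliminated.
(b) is the remaining candidate, and it agrees with F on all 16 inputs.

b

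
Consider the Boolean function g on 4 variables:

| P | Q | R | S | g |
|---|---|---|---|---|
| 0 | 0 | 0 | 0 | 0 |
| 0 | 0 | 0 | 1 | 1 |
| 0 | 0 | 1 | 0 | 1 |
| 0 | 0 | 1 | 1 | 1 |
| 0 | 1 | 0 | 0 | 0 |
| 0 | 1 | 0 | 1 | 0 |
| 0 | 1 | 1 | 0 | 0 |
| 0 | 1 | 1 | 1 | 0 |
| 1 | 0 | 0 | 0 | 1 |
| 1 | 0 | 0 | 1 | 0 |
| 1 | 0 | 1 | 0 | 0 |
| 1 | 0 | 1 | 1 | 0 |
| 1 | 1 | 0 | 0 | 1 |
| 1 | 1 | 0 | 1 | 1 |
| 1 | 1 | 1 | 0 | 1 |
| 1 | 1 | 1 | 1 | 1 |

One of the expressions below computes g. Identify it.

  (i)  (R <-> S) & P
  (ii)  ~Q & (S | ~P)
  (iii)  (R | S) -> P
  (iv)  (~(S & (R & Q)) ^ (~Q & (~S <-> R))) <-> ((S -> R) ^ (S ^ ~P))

(i) disagrees with g on (0,0,0,1) (formula → 0, table → 1); rule it out.
(ii) disagrees with g on (0,0,0,0) (formula → 1, table → 0); rule it out.
(iii) disagrees with g on (0,0,0,0) (formula → 1, table → 0); rule it out.
Only (iv) survives; checking it on all 16 rows confirms it matches g.

iv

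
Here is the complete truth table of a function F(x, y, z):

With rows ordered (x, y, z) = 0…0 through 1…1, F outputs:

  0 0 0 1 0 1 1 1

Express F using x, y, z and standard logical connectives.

Collect the rows where F=1 — (0,1,1), (1,0,1), (1,1,0), (1,1,1) — and write one minterm per row: ¬x·y·z, x·¬y·z, x·y·¬z, x·y·z. Their union (logical OR) reproduces the table exactly.

F(x, y, z) = ((((¬x ∧ y) ∧ z) ∨ ((x ∧ ¬y) ∧ z)) ∨ ((x ∧ y) ∧ ¬z)) ∨ ((x ∧ y) ∧ z)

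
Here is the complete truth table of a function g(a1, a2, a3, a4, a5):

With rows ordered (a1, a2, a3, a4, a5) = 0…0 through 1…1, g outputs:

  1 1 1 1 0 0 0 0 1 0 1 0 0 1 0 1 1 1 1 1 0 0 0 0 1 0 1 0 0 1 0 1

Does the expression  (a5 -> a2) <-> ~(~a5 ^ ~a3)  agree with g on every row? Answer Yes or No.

Test each input against both g and the formula:
  a1=0, a2=0, a3=0, a4=0, a5=0: formula gives 1, g = 1 ✓
  a1=0, a2=0, a3=0, a4=0, a5=1: formula gives 1, g = 1 ✓
  a1=0, a2=0, a3=0, a4=1, a5=0: formula gives 1, g = 1 ✓
  a1=0, a2=0, a3=0, a4=1, a5=1: formula gives 1, g = 1 ✓
  …and likewise for the remaining 28 rows.
No disagreement on any input; they are logically equivalent.

Yes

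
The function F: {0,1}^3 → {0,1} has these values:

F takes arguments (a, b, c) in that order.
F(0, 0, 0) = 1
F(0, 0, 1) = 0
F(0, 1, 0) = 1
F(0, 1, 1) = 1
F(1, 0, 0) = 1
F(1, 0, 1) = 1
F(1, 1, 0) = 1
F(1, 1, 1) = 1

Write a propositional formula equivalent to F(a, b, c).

F(a, b, c) = not ((not a and not b) and c)

F is 0 on exactly one input, (0,0,1), whose minterm is ¬a·¬b·c. So F is the negation of that single conjunction.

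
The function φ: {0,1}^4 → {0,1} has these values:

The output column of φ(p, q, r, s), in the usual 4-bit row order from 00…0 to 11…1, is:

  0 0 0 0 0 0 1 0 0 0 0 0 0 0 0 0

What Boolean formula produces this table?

Only row (0,1,1,0) gives 1. That row's minterm ¬p·q·r·¬s is φ directly.

φ(p, q, r, s) = ((not p and q) and r) and not s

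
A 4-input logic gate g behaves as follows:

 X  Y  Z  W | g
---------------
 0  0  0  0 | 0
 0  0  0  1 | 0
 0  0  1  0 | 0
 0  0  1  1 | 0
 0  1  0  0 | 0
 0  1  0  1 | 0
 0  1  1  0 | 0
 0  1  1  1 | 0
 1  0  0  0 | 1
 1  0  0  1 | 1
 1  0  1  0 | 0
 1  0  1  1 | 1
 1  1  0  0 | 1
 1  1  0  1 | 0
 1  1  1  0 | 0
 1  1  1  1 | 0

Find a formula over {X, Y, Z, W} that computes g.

g(X, Y, Z, W) = (((((X and not Y) and not Z) and not W) or (((X and not Y) and not Z) and W)) or (((X and not Y) and Z) and W)) or (((X and Y) and not Z) and not W)

g=1 on 4 inputs: (1,0,0,0), (1,0,0,1), (1,0,1,1), (1,1,0,0). Reading each as a conjunction of literals (X·¬Y·¬Z·¬W, X·¬Y·¬Z·W, X·¬Y·Z·W, X·Y·¬Z·¬W) and taking the OR gives the canonical DNF.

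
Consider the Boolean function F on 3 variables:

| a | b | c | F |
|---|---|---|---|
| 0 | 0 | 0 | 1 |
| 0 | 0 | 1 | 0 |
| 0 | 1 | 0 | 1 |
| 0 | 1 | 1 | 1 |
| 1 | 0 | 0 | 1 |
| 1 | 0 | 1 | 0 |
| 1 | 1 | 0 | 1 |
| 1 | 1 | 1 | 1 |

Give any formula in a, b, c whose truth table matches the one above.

F is 0 on only 2 rows — (0,0,1), (1,0,1). Writing each as a minterm (¬a·¬b·c, a·¬b·c) and OR-ing them characterizes exactly where F=0, so F is the negation of that disjunction.

F(a, b, c) = not (((not a and not b) and c) or ((a and not b) and c))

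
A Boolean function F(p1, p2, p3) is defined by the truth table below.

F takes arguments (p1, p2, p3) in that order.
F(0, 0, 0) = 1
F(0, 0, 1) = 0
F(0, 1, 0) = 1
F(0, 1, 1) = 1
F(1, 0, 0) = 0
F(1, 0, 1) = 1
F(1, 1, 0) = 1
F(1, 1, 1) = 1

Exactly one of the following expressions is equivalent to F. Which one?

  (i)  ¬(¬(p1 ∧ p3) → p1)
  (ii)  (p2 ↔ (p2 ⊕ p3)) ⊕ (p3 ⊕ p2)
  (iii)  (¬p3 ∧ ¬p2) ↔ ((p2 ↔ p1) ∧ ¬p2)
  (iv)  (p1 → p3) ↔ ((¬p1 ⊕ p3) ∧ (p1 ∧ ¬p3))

(i): at (0,0,1) it gives 1, but F = 0 — eliminated.
(ii): at (0,0,1) it gives 1, but F = 0 — eliminated.
(iv): at (0,0,0) it gives 0, but F = 1 — eliminated.
(iii) is the remaining candidate, and it agrees with F on all 8 inputs.

iii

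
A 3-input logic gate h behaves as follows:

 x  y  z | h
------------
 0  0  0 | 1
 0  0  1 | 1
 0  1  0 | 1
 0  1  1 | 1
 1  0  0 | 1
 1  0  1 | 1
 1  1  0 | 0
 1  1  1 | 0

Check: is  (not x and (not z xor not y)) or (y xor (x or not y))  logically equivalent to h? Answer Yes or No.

Evaluate (not x and (not z xor not y)) or (y xor (x or not y)) on each row and compare to h:
  x=0, y=0, z=0: formula gives 1, h = 1 ✓
  x=0, y=0, z=1: formula gives 1, h = 1 ✓
  x=0, y=1, z=0: formula gives 1, h = 1 ✓
  x=0, y=1, z=1: formula gives 1, h = 1 ✓
  x=1, y=0, z=0: formula gives 1, h = 1 ✓
  …and likewise for the remaining 3 rows.
No disagreement on any input; they are logically equivalent.

Yes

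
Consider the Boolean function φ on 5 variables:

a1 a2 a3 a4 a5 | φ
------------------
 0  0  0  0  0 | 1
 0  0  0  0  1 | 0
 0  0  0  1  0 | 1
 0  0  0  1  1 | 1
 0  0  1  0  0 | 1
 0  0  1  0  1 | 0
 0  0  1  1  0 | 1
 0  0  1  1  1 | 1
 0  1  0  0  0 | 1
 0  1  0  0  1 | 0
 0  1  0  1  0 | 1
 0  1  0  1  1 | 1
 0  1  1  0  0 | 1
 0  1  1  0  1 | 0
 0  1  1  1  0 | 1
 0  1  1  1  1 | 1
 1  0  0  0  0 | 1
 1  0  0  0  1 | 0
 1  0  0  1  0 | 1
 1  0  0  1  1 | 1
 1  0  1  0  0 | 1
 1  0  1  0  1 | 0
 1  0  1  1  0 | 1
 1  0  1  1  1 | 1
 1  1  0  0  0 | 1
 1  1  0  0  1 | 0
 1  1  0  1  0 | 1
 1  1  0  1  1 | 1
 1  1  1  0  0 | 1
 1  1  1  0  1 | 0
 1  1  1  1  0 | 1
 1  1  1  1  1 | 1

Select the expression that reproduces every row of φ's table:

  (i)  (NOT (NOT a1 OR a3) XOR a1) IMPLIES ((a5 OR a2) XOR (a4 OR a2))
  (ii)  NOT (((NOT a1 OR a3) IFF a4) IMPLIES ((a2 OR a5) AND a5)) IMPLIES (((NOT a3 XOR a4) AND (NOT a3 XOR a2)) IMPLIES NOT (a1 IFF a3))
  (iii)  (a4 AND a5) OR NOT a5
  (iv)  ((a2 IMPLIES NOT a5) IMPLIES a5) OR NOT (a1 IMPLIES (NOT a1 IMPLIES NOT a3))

iii

(i): at (0,0,0,0,1) it gives 1, but φ = 0 — eliminated.
(ii): at (0,0,0,0,1) it gives 1, but φ = 0 — eliminated.
(iv): at (0,0,0,0,0) it gives 0, but φ = 1 — eliminated.
(iii) is the remaining candidate, and it agrees with φ on all 32 inputs.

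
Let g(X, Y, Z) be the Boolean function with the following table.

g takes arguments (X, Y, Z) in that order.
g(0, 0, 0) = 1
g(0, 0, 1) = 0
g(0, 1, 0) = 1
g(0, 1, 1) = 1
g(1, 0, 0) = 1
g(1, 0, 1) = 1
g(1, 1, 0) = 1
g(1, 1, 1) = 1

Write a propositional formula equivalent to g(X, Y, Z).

g(X, Y, Z) = ¬((¬X ∧ ¬Y) ∧ Z)

g is 0 on exactly one input, (0,0,1), whose minterm is ¬X·¬Y·Z. So g is the negation of that single conjunction.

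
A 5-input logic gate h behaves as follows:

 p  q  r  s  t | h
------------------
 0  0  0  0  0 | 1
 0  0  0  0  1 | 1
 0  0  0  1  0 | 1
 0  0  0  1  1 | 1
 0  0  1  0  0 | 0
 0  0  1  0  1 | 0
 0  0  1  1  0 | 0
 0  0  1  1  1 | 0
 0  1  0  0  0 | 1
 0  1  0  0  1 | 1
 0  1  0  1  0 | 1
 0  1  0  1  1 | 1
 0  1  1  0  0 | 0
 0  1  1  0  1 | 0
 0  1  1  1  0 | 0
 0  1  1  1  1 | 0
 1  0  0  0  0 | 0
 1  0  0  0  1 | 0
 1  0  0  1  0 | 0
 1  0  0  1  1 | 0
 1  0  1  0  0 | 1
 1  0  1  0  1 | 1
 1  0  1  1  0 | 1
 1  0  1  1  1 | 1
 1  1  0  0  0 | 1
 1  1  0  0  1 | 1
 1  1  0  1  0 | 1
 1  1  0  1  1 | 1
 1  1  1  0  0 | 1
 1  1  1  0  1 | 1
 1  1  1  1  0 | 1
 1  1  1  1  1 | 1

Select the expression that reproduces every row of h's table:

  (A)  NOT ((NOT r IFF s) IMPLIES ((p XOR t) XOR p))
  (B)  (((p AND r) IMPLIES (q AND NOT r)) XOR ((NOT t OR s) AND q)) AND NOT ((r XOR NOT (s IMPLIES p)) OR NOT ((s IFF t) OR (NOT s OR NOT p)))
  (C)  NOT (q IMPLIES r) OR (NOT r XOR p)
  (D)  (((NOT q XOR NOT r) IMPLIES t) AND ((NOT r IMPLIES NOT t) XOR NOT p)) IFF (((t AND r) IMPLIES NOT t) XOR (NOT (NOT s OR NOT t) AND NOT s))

(A) fails at (0,0,0,0,0): the formula yields 0, h is 1.
(B) fails at (0,0,0,1,0): the formula yields 0, h is 1.
(D) fails at (0,0,0,0,0): the formula yields 0, h is 1.
Only (C) survives; checking it on all 32 rows confirms it matches h.

C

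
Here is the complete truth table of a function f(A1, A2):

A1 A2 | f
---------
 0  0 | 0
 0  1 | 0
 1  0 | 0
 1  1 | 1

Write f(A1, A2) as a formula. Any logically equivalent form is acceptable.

f(A1, A2) = A1 & A2

The output is 1 only when every input is 1 — the AND of all inputs.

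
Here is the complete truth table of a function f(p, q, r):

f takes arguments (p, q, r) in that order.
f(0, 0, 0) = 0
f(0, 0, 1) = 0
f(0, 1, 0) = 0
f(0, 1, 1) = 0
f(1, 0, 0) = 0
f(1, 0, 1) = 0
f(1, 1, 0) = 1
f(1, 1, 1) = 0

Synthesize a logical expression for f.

f(p, q, r) = (p AND q) AND NOT r

f is 1 on exactly one input, (1,1,0), whose minterm is p·q·¬r. So f is just that conjunction.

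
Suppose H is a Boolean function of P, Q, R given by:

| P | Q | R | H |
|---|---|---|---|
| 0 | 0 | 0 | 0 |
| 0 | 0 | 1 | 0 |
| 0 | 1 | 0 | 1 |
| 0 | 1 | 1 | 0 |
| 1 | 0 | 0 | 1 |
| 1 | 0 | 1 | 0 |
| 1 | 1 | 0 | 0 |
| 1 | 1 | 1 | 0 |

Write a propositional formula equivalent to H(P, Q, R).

The 1-rows are (0,1,0), (1,0,0). Each contributes one minterm — ¬P·Q·¬R; P·¬Q·¬R — and their disjunction is a sum-of-products form of H.

H(P, Q, R) = ((~P & Q) & ~R) | ((P & ~Q) & ~R)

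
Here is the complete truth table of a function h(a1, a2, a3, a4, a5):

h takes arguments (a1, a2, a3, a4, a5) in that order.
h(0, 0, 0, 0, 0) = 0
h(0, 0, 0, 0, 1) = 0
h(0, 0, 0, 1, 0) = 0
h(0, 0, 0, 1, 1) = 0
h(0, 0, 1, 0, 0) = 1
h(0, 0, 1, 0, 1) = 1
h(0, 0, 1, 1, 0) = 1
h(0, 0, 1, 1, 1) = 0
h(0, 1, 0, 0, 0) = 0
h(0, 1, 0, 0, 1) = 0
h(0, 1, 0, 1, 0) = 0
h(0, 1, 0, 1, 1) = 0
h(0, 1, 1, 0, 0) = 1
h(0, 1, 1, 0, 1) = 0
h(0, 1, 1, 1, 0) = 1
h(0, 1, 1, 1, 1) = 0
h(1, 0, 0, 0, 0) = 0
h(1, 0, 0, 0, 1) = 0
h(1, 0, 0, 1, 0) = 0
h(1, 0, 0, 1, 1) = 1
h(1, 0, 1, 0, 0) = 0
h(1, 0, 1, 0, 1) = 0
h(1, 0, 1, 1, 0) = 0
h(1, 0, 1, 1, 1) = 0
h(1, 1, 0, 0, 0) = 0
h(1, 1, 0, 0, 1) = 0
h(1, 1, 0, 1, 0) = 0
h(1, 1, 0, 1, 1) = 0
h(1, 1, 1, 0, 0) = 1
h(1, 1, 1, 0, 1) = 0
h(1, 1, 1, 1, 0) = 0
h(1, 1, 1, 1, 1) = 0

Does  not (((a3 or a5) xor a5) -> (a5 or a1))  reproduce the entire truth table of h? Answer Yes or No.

Test each input against both h and the formula:
  a1=0, a2=0, a3=0, a4=0, a5=0: formula gives 0, h = 0 ✓
  a1=0, a2=0, a3=0, a4=0, a5=1: formula gives 0, h = 0 ✓
  a1=0, a2=0, a3=0, a4=1, a5=0: formula gives 0, h = 0 ✓
  a1=0, a2=0, a3=0, a4=1, a5=1: formula gives 0, h = 0 ✓
  …
  a1=0, a2=0, a3=1, a4=0, a5=1: formula gives 0, but h = 1 ✗
Since they disagree at (0,0,1,0,1), the expression is not a correct formula for h.

No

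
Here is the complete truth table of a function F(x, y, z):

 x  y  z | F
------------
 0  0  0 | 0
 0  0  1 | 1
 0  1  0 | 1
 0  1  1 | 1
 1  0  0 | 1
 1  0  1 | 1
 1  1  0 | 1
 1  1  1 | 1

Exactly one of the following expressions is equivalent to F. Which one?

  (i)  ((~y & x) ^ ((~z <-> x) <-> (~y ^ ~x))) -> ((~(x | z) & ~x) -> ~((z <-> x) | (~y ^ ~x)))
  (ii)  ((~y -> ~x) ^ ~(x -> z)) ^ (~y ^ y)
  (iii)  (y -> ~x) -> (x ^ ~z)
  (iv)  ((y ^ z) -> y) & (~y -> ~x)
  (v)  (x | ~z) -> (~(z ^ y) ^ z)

i

(ii) fails at (0,0,1): the formula yields 0, F is 1.
(iii) fails at (0,0,0): the formula yields 1, F is 0.
(iv) fails at (0,0,0): the formula yields 1, F is 0.
(v) fails at (0,0,0): the formula yields 1, F is 0.
(i) is the remaining candidate, and it agrees with F on all 8 inputs.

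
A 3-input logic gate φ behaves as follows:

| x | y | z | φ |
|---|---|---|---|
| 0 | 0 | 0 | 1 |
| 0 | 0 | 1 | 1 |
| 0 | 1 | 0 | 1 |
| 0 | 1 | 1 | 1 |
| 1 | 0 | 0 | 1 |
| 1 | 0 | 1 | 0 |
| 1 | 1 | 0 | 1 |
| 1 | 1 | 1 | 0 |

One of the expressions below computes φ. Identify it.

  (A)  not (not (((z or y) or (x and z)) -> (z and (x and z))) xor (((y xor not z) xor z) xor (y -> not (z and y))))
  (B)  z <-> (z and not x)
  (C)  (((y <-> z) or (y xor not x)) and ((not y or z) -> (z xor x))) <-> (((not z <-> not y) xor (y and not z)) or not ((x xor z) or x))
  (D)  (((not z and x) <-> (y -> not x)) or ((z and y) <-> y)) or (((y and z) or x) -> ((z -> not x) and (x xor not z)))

(A) fails at (0,0,1): the formula yields 0, φ is 1.
(C) fails at (0,0,0): the formula yields 0, φ is 1.
(D) fails at (1,0,1): the formula yields 1, φ is 0.
Only (B) survives; checking it on all 8 rows confirms it matches φ.

B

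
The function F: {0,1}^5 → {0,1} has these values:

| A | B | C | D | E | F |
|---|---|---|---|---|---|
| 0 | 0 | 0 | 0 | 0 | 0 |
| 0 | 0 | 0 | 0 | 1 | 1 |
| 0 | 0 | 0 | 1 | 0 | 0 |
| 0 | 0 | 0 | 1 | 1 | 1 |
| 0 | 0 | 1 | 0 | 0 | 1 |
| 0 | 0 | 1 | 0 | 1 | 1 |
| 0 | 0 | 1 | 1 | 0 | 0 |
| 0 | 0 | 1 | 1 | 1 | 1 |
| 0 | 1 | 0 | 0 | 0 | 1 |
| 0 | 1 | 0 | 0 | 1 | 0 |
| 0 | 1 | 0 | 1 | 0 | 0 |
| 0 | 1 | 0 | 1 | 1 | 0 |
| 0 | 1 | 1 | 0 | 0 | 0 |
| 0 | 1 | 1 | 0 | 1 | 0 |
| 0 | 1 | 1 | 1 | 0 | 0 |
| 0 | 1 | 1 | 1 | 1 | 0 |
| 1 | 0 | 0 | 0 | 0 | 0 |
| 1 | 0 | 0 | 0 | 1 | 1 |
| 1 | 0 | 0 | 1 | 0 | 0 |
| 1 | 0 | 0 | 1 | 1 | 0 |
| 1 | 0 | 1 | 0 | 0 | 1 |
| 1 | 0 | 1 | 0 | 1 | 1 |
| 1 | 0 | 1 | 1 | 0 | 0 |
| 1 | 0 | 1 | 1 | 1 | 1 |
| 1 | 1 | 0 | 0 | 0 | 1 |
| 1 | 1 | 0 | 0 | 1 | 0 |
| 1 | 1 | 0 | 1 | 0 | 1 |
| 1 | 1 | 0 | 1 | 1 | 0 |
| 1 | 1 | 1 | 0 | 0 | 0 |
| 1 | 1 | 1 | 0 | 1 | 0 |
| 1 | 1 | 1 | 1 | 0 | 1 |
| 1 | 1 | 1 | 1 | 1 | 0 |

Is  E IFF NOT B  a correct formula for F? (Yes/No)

Test each input against both F and the formula:
  A=0, B=0, C=0, D=0, E=0: formula gives 0, F = 0 ✓
  A=0, B=0, C=0, D=0, E=1: formula gives 1, F = 1 ✓
  A=0, B=0, C=0, D=1, E=0: formula gives 0, F = 0 ✓
  A=0, B=0, C=0, D=1, E=1: formula gives 1, F = 1 ✓
  A=0, B=0, C=1, D=0, E=0: formula gives 0, but F = 1 ✗
Row (0,0,1,0,0) is a counterexample, so the formula is not equivalent to F.

No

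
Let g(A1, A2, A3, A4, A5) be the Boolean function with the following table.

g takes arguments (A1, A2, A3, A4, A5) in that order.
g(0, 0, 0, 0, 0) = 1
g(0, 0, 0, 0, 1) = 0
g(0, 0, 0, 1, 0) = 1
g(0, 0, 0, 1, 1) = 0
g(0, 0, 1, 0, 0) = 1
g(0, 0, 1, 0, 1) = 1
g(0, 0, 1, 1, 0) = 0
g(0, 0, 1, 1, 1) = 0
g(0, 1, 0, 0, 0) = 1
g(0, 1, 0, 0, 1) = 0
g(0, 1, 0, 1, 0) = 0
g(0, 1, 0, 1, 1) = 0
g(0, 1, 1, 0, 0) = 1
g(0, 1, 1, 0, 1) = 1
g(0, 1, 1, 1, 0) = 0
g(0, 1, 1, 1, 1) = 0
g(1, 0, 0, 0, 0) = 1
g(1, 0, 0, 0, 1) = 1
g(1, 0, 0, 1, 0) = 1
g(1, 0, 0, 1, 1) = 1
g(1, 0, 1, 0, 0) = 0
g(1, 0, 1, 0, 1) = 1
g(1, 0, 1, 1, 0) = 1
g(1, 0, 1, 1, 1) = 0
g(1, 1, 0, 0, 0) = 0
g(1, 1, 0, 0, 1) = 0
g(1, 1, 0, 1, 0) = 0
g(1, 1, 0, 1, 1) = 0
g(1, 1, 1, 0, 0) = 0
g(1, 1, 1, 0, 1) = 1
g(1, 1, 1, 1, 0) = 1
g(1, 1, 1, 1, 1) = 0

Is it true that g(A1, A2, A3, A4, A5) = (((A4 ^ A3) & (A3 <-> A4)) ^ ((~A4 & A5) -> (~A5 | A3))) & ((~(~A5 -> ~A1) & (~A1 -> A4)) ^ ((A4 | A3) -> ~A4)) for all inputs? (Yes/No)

Test each input against both g and the formula:
  A1=0, A2=0, A3=0, A4=0, A5=0: formula gives 1, g = 1 ✓
  A1=0, A2=0, A3=0, A4=0, A5=1: formula gives 0, g = 0 ✓
  A1=0, A2=0, A3=0, A4=1, A5=0: formula gives 0, but g = 1 ✗
Since they disagree at (0,0,0,1,0), the expression is not a correct formula for g.

No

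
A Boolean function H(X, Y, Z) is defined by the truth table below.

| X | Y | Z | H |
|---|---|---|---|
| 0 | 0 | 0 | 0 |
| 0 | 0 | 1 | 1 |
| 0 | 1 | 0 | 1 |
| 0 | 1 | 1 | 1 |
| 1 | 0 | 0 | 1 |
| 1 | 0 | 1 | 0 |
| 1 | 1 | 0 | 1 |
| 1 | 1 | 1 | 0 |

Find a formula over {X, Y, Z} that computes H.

H(X, Y, Z) = NOT ((((NOT X AND NOT Y) AND NOT Z) OR ((X AND NOT Y) AND Z)) OR ((X AND Y) AND Z))

H is 0 on only 3 rows — (0,0,0), (1,0,1), (1,1,1). Writing each as a minterm (¬X·¬Y·¬Z, X·¬Y·Z, X·Y·Z) and OR-ing them characterizes exactly where H=0, so H is the negation of that disjunction.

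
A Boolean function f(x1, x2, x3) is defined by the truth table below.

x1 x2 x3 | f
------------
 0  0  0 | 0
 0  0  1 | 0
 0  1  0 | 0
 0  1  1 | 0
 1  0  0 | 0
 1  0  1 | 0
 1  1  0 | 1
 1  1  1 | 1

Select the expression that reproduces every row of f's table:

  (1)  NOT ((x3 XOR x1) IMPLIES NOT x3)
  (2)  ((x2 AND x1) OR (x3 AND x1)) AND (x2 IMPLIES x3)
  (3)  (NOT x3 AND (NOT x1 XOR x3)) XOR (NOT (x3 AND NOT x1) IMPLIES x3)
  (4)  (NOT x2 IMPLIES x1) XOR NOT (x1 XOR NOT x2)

4

(1) fails at (0,0,1): the formula yields 1, f is 0.
(2) fails at (1,0,1): the formula yields 1, f is 0.
(3) fails at (0,0,0): the formula yields 1, f is 0.
Only (4) survives; checking it on all 8 rows confirms it matches f.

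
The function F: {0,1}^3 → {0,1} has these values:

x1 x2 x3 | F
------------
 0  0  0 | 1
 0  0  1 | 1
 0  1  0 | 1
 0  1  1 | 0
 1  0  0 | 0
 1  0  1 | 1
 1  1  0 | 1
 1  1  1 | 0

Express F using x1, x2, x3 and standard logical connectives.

The 0-rows are (0,1,1), (1,0,0), (1,1,1). Take each as a conjunction (¬x1·x2·x3, x1·¬x2·¬x3, x1·x2·x3), form their disjunction, and complement — that gives a formula that is 1 everywhere F is.

F(x1, x2, x3) = ((((x1' · x2) · x3) + ((x1 · x2') · x3')) + ((x1 · x2) · x3))'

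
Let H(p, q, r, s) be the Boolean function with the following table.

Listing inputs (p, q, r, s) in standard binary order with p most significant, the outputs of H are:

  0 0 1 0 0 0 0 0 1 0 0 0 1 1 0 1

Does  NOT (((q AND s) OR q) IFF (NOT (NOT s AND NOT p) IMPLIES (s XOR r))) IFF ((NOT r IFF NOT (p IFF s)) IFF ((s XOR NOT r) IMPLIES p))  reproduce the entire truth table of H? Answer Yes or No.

No

Check the formula against H row by row:
  p=0, q=0, r=0, s=0: formula gives 1, but H = 0 ✗
A single disagreement suffices: at (0,0,0,0) they differ, so the formula does not compute H.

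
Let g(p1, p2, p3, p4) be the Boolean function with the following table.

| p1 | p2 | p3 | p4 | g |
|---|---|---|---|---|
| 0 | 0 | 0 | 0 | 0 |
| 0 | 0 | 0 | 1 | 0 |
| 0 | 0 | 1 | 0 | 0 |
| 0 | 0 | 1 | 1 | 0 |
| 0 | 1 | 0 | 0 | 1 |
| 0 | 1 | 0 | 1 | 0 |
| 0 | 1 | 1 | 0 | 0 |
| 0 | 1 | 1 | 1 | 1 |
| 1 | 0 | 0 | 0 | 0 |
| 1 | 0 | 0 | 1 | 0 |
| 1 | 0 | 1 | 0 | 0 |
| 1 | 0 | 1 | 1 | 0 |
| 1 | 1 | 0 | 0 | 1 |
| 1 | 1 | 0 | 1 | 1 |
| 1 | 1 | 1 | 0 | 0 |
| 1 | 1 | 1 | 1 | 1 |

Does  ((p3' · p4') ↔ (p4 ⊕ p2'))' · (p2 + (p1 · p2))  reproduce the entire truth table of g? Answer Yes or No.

No

Test each input against both g and the formula:
  p1=0, p2=0, p3=0, p4=0: formula gives 0, g = 0 ✓
  p1=0, p2=0, p3=0, p4=1: formula gives 0, g = 0 ✓
  p1=0, p2=0, p3=1, p4=0: formula gives 0, g = 0 ✓
  p1=0, p2=0, p3=1, p4=1: formula gives 0, g = 0 ✓
  …
  p1=0, p2=1, p3=0, p4=1: formula gives 1, but g = 0 ✗
A single disagreement suffices: at (0,1,0,1) they differ, so the formula does not compute g.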